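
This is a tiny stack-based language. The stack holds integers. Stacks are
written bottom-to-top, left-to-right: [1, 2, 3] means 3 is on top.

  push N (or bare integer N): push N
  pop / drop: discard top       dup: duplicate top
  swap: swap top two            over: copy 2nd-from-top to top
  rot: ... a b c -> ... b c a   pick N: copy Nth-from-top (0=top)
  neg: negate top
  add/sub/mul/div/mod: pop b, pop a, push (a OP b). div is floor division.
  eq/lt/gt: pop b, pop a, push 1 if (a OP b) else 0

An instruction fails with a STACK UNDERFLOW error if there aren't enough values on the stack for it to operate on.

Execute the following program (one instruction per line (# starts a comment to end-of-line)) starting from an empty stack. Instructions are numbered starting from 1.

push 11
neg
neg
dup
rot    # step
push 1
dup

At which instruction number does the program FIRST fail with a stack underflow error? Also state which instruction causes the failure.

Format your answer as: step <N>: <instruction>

Answer: step 5: rot

Derivation:
Step 1 ('push 11'): stack = [11], depth = 1
Step 2 ('neg'): stack = [-11], depth = 1
Step 3 ('neg'): stack = [11], depth = 1
Step 4 ('dup'): stack = [11, 11], depth = 2
Step 5 ('rot'): needs 3 value(s) but depth is 2 — STACK UNDERFLOW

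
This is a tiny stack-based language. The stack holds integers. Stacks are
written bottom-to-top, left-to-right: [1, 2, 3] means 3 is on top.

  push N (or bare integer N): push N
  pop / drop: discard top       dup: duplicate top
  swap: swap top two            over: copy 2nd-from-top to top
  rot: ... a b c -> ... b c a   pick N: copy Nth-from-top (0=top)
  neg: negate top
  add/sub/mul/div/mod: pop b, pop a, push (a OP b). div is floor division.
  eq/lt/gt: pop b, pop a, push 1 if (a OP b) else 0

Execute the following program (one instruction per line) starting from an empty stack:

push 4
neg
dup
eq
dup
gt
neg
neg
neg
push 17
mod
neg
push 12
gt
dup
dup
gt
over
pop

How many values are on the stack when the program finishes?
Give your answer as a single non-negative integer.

Answer: 2

Derivation:
After 'push 4': stack = [4] (depth 1)
After 'neg': stack = [-4] (depth 1)
After 'dup': stack = [-4, -4] (depth 2)
After 'eq': stack = [1] (depth 1)
After 'dup': stack = [1, 1] (depth 2)
After 'gt': stack = [0] (depth 1)
After 'neg': stack = [0] (depth 1)
After 'neg': stack = [0] (depth 1)
After 'neg': stack = [0] (depth 1)
After 'push 17': stack = [0, 17] (depth 2)
After 'mod': stack = [0] (depth 1)
After 'neg': stack = [0] (depth 1)
After 'push 12': stack = [0, 12] (depth 2)
After 'gt': stack = [0] (depth 1)
After 'dup': stack = [0, 0] (depth 2)
After 'dup': stack = [0, 0, 0] (depth 3)
After 'gt': stack = [0, 0] (depth 2)
After 'over': stack = [0, 0, 0] (depth 3)
After 'pop': stack = [0, 0] (depth 2)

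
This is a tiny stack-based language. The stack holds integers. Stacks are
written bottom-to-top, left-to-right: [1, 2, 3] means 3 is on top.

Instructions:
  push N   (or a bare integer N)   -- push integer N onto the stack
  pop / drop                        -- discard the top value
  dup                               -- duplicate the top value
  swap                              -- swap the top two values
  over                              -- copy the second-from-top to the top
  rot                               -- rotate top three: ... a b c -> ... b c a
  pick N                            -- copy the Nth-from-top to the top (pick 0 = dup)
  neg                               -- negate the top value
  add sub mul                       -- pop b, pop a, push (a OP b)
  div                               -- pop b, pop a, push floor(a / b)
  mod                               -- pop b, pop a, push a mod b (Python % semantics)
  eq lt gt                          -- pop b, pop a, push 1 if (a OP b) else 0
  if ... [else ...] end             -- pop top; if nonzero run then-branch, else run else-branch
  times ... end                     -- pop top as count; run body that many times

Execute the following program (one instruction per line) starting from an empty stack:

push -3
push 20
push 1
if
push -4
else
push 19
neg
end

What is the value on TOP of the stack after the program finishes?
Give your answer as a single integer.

Answer: -4

Derivation:
After 'push -3': [-3]
After 'push 20': [-3, 20]
After 'push 1': [-3, 20, 1]
After 'if': [-3, 20]
After 'push -4': [-3, 20, -4]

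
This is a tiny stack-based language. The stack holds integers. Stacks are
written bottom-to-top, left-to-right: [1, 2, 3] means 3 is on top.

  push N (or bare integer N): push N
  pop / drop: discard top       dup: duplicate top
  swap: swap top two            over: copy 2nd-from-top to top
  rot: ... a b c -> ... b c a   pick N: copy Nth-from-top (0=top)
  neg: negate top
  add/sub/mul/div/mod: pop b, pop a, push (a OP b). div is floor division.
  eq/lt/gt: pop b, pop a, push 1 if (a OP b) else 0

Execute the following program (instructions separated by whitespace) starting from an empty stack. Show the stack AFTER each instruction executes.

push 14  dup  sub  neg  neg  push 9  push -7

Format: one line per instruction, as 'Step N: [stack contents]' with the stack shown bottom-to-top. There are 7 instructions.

Step 1: [14]
Step 2: [14, 14]
Step 3: [0]
Step 4: [0]
Step 5: [0]
Step 6: [0, 9]
Step 7: [0, 9, -7]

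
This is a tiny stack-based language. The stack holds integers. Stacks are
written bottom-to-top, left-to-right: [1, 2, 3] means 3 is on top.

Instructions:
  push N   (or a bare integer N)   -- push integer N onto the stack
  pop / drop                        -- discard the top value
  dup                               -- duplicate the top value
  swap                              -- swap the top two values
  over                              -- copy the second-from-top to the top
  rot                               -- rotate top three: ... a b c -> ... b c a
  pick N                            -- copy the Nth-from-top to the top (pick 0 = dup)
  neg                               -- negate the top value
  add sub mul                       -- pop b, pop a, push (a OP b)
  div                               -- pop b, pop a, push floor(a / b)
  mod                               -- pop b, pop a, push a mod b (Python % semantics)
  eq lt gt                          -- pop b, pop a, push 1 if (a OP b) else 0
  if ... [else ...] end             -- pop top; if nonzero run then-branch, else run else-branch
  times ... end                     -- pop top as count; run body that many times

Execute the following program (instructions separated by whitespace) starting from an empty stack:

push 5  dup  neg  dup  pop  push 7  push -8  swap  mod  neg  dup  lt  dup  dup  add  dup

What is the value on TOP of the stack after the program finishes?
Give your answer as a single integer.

After 'push 5': [5]
After 'dup': [5, 5]
After 'neg': [5, -5]
After 'dup': [5, -5, -5]
After 'pop': [5, -5]
After 'push 7': [5, -5, 7]
After 'push -8': [5, -5, 7, -8]
After 'swap': [5, -5, -8, 7]
After 'mod': [5, -5, 6]
After 'neg': [5, -5, -6]
After 'dup': [5, -5, -6, -6]
After 'lt': [5, -5, 0]
After 'dup': [5, -5, 0, 0]
After 'dup': [5, -5, 0, 0, 0]
After 'add': [5, -5, 0, 0]
After 'dup': [5, -5, 0, 0, 0]

Answer: 0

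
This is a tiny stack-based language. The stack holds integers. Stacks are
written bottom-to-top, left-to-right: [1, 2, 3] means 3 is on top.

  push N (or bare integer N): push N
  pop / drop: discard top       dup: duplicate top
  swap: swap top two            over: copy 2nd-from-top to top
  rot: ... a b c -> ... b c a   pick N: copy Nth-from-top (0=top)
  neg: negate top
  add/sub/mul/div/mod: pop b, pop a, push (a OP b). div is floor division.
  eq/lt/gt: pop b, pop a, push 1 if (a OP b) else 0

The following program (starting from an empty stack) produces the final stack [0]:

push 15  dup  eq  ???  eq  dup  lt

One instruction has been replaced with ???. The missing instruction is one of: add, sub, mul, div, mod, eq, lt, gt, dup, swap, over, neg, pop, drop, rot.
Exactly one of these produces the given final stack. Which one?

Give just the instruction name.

Answer: dup

Derivation:
Stack before ???: [1]
Stack after ???:  [1, 1]
The instruction that transforms [1] -> [1, 1] is: dup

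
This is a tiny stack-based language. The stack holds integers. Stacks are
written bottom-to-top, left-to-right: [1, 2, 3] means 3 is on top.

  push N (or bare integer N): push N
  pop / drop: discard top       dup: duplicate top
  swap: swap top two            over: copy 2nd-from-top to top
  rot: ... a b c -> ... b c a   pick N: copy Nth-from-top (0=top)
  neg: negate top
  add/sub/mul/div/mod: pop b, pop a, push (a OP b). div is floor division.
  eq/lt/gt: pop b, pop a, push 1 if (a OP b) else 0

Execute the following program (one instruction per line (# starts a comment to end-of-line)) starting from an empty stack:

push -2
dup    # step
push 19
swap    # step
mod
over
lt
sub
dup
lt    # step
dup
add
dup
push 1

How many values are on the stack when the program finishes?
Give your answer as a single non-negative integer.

Answer: 3

Derivation:
After 'push -2': stack = [-2] (depth 1)
After 'dup': stack = [-2, -2] (depth 2)
After 'push 19': stack = [-2, -2, 19] (depth 3)
After 'swap': stack = [-2, 19, -2] (depth 3)
After 'mod': stack = [-2, -1] (depth 2)
After 'over': stack = [-2, -1, -2] (depth 3)
After 'lt': stack = [-2, 0] (depth 2)
After 'sub': stack = [-2] (depth 1)
After 'dup': stack = [-2, -2] (depth 2)
After 'lt': stack = [0] (depth 1)
After 'dup': stack = [0, 0] (depth 2)
After 'add': stack = [0] (depth 1)
After 'dup': stack = [0, 0] (depth 2)
After 'push 1': stack = [0, 0, 1] (depth 3)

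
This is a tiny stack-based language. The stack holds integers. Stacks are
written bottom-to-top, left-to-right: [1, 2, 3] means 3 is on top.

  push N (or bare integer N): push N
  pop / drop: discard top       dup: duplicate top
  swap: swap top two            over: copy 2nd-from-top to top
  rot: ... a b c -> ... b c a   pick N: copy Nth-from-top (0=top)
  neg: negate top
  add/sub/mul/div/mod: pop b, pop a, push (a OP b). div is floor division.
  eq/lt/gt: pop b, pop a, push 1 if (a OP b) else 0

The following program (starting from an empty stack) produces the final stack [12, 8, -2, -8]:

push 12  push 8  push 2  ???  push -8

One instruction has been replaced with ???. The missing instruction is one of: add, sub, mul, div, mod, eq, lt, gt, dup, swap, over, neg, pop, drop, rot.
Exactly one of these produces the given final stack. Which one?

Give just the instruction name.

Answer: neg

Derivation:
Stack before ???: [12, 8, 2]
Stack after ???:  [12, 8, -2]
The instruction that transforms [12, 8, 2] -> [12, 8, -2] is: neg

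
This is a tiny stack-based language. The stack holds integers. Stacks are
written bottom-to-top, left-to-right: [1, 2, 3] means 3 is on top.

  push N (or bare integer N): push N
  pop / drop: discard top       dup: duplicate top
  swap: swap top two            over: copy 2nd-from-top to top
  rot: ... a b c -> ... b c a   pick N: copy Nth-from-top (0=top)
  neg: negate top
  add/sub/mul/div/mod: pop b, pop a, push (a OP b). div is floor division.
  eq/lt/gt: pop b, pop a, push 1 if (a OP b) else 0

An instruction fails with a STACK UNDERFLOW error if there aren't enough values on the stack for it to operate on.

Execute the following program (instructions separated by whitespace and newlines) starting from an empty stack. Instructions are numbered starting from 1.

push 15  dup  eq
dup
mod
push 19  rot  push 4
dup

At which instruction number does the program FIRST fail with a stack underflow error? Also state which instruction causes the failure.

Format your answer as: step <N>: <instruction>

Answer: step 7: rot

Derivation:
Step 1 ('push 15'): stack = [15], depth = 1
Step 2 ('dup'): stack = [15, 15], depth = 2
Step 3 ('eq'): stack = [1], depth = 1
Step 4 ('dup'): stack = [1, 1], depth = 2
Step 5 ('mod'): stack = [0], depth = 1
Step 6 ('push 19'): stack = [0, 19], depth = 2
Step 7 ('rot'): needs 3 value(s) but depth is 2 — STACK UNDERFLOW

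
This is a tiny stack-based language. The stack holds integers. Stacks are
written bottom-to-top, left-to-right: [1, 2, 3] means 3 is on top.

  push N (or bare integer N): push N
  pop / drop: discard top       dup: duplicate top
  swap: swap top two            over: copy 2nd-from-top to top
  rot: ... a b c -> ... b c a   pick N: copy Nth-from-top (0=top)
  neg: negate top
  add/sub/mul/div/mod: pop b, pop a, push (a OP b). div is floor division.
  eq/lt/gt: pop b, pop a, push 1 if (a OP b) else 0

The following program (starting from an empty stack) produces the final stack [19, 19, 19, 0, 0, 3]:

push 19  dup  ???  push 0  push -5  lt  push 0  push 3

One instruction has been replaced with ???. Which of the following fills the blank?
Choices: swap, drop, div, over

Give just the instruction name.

Stack before ???: [19, 19]
Stack after ???:  [19, 19, 19]
Checking each choice:
  swap: produces [19, 19, 0, 0, 3]
  drop: produces [19, 0, 0, 3]
  div: produces [1, 0, 0, 3]
  over: MATCH


Answer: over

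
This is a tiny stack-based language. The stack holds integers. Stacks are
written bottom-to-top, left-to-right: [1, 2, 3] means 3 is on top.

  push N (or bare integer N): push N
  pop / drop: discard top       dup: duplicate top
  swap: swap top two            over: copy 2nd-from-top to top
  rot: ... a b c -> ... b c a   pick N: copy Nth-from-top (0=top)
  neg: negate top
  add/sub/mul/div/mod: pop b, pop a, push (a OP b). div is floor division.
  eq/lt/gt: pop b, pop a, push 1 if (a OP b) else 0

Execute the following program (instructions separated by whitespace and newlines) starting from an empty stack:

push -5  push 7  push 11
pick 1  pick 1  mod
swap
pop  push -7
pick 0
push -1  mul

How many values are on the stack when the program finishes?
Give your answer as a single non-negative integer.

Answer: 5

Derivation:
After 'push -5': stack = [-5] (depth 1)
After 'push 7': stack = [-5, 7] (depth 2)
After 'push 11': stack = [-5, 7, 11] (depth 3)
After 'pick 1': stack = [-5, 7, 11, 7] (depth 4)
After 'pick 1': stack = [-5, 7, 11, 7, 11] (depth 5)
After 'mod': stack = [-5, 7, 11, 7] (depth 4)
After 'swap': stack = [-5, 7, 7, 11] (depth 4)
After 'pop': stack = [-5, 7, 7] (depth 3)
After 'push -7': stack = [-5, 7, 7, -7] (depth 4)
After 'pick 0': stack = [-5, 7, 7, -7, -7] (depth 5)
After 'push -1': stack = [-5, 7, 7, -7, -7, -1] (depth 6)
After 'mul': stack = [-5, 7, 7, -7, 7] (depth 5)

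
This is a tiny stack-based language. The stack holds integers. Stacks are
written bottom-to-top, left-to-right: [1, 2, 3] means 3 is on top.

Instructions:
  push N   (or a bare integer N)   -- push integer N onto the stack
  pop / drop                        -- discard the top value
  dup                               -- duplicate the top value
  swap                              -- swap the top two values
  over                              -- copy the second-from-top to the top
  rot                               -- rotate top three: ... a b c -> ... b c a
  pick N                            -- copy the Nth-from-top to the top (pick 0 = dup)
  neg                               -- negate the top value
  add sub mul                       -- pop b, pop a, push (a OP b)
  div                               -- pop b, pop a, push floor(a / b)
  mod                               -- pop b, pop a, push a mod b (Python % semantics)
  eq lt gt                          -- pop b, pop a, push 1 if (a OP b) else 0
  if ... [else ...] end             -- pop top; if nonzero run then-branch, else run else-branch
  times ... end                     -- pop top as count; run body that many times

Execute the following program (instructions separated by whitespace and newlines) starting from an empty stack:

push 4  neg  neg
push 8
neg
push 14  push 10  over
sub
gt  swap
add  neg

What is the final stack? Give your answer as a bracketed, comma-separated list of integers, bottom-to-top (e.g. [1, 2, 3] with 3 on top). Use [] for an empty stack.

Answer: [4, 7]

Derivation:
After 'push 4': [4]
After 'neg': [-4]
After 'neg': [4]
After 'push 8': [4, 8]
After 'neg': [4, -8]
After 'push 14': [4, -8, 14]
After 'push 10': [4, -8, 14, 10]
After 'over': [4, -8, 14, 10, 14]
After 'sub': [4, -8, 14, -4]
After 'gt': [4, -8, 1]
After 'swap': [4, 1, -8]
After 'add': [4, -7]
After 'neg': [4, 7]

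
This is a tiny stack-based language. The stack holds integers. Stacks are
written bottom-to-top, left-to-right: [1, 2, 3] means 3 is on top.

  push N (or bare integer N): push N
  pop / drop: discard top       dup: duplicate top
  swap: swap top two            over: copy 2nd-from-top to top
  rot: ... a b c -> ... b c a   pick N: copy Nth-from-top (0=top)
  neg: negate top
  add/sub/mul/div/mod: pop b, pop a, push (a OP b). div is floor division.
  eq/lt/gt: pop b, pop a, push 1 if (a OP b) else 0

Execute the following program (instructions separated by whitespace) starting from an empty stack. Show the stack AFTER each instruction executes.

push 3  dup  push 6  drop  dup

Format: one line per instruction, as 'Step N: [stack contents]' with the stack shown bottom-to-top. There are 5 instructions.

Step 1: [3]
Step 2: [3, 3]
Step 3: [3, 3, 6]
Step 4: [3, 3]
Step 5: [3, 3, 3]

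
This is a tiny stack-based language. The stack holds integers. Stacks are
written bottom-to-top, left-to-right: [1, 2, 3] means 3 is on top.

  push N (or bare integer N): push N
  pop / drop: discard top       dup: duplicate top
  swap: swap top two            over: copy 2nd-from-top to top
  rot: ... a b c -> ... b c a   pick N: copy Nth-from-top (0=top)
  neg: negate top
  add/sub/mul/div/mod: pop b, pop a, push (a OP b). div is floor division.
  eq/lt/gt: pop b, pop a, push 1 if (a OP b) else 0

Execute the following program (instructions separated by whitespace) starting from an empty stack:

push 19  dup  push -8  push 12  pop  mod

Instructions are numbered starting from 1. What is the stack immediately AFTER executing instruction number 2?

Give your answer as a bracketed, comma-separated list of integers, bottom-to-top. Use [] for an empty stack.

Step 1 ('push 19'): [19]
Step 2 ('dup'): [19, 19]

Answer: [19, 19]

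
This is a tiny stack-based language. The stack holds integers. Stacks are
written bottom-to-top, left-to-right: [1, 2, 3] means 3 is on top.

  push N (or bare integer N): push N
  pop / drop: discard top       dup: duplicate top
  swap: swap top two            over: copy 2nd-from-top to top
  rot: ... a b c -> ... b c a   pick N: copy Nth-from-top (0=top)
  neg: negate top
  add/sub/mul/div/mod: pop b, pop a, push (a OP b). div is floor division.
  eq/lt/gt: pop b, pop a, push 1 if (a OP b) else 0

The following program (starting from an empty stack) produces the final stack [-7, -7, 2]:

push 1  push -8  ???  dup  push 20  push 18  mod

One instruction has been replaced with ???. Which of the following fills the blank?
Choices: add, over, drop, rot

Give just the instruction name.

Stack before ???: [1, -8]
Stack after ???:  [-7]
Checking each choice:
  add: MATCH
  over: produces [1, -8, 1, 1, 2]
  drop: produces [1, 1, 2]
  rot: stack underflow (need 3, have 2)


Answer: add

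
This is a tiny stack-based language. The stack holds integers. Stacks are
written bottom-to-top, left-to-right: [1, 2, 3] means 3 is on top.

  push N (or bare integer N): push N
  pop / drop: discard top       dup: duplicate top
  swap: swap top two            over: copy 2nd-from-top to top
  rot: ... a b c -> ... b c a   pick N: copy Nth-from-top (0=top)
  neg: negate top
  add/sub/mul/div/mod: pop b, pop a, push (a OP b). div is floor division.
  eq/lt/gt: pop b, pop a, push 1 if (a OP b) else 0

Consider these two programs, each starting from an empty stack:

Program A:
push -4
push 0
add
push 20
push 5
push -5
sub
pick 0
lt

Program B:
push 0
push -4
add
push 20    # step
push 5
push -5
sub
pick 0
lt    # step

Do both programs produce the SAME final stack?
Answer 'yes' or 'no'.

Program A trace:
  After 'push -4': [-4]
  After 'push 0': [-4, 0]
  After 'add': [-4]
  After 'push 20': [-4, 20]
  After 'push 5': [-4, 20, 5]
  After 'push -5': [-4, 20, 5, -5]
  After 'sub': [-4, 20, 10]
  After 'pick 0': [-4, 20, 10, 10]
  After 'lt': [-4, 20, 0]
Program A final stack: [-4, 20, 0]

Program B trace:
  After 'push 0': [0]
  After 'push -4': [0, -4]
  After 'add': [-4]
  After 'push 20': [-4, 20]
  After 'push 5': [-4, 20, 5]
  After 'push -5': [-4, 20, 5, -5]
  After 'sub': [-4, 20, 10]
  After 'pick 0': [-4, 20, 10, 10]
  After 'lt': [-4, 20, 0]
Program B final stack: [-4, 20, 0]
Same: yes

Answer: yes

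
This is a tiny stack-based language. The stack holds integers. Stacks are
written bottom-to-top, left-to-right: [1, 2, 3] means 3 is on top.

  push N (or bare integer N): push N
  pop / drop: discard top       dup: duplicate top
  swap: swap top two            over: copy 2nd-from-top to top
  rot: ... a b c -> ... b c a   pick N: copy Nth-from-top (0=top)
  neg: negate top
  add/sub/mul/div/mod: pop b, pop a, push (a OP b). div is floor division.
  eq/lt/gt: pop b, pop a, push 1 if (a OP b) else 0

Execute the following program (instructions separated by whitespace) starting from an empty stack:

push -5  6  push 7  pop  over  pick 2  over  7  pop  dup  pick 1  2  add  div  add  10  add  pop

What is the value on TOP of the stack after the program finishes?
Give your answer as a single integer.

After 'push -5': [-5]
After 'push 6': [-5, 6]
After 'push 7': [-5, 6, 7]
After 'pop': [-5, 6]
After 'over': [-5, 6, -5]
After 'pick 2': [-5, 6, -5, -5]
After 'over': [-5, 6, -5, -5, -5]
After 'push 7': [-5, 6, -5, -5, -5, 7]
After 'pop': [-5, 6, -5, -5, -5]
After 'dup': [-5, 6, -5, -5, -5, -5]
After 'pick 1': [-5, 6, -5, -5, -5, -5, -5]
After 'push 2': [-5, 6, -5, -5, -5, -5, -5, 2]
After 'add': [-5, 6, -5, -5, -5, -5, -3]
After 'div': [-5, 6, -5, -5, -5, 1]
After 'add': [-5, 6, -5, -5, -4]
After 'push 10': [-5, 6, -5, -5, -4, 10]
After 'add': [-5, 6, -5, -5, 6]
After 'pop': [-5, 6, -5, -5]

Answer: -5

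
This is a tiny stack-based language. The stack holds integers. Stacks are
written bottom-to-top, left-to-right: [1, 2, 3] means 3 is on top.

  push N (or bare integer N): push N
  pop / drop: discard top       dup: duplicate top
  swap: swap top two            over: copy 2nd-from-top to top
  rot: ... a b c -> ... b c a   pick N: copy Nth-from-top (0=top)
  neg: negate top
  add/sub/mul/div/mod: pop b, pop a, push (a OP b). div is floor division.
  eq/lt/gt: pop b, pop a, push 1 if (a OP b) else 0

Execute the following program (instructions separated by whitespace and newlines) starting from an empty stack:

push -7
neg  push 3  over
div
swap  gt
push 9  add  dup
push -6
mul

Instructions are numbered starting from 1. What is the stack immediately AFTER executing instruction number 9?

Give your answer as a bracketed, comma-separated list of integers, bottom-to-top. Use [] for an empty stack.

Answer: [9]

Derivation:
Step 1 ('push -7'): [-7]
Step 2 ('neg'): [7]
Step 3 ('push 3'): [7, 3]
Step 4 ('over'): [7, 3, 7]
Step 5 ('div'): [7, 0]
Step 6 ('swap'): [0, 7]
Step 7 ('gt'): [0]
Step 8 ('push 9'): [0, 9]
Step 9 ('add'): [9]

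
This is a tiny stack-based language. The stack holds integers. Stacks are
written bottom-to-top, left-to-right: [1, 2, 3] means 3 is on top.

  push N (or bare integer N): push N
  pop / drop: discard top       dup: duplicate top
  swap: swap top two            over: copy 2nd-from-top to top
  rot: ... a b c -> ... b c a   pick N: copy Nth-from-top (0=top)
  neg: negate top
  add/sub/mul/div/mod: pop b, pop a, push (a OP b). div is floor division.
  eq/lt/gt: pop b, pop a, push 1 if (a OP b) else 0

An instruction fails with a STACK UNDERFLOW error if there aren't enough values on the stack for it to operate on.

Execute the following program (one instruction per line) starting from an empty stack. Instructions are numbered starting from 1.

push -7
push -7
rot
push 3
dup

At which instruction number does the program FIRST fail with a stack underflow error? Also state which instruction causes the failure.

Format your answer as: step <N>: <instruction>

Step 1 ('push -7'): stack = [-7], depth = 1
Step 2 ('push -7'): stack = [-7, -7], depth = 2
Step 3 ('rot'): needs 3 value(s) but depth is 2 — STACK UNDERFLOW

Answer: step 3: rot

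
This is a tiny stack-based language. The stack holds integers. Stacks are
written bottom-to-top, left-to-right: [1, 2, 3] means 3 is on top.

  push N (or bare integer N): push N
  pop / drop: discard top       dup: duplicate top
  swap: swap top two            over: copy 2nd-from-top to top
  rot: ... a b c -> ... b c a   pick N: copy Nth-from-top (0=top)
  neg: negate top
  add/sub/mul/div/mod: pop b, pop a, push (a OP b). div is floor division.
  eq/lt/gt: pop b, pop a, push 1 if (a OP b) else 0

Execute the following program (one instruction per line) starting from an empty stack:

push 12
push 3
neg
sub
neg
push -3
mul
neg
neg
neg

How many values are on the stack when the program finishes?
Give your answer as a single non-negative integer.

After 'push 12': stack = [12] (depth 1)
After 'push 3': stack = [12, 3] (depth 2)
After 'neg': stack = [12, -3] (depth 2)
After 'sub': stack = [15] (depth 1)
After 'neg': stack = [-15] (depth 1)
After 'push -3': stack = [-15, -3] (depth 2)
After 'mul': stack = [45] (depth 1)
After 'neg': stack = [-45] (depth 1)
After 'neg': stack = [45] (depth 1)
After 'neg': stack = [-45] (depth 1)

Answer: 1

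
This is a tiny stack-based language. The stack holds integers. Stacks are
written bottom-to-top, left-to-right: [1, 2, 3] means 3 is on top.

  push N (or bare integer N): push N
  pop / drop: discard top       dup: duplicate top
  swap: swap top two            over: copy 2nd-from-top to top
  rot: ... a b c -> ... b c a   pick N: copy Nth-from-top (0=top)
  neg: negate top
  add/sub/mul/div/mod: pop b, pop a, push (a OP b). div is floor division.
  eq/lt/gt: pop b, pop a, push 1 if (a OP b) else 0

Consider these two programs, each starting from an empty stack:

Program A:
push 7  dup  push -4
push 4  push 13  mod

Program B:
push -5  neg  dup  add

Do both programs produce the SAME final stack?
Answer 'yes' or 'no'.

Program A trace:
  After 'push 7': [7]
  After 'dup': [7, 7]
  After 'push -4': [7, 7, -4]
  After 'push 4': [7, 7, -4, 4]
  After 'push 13': [7, 7, -4, 4, 13]
  After 'mod': [7, 7, -4, 4]
Program A final stack: [7, 7, -4, 4]

Program B trace:
  After 'push -5': [-5]
  After 'neg': [5]
  After 'dup': [5, 5]
  After 'add': [10]
Program B final stack: [10]
Same: no

Answer: no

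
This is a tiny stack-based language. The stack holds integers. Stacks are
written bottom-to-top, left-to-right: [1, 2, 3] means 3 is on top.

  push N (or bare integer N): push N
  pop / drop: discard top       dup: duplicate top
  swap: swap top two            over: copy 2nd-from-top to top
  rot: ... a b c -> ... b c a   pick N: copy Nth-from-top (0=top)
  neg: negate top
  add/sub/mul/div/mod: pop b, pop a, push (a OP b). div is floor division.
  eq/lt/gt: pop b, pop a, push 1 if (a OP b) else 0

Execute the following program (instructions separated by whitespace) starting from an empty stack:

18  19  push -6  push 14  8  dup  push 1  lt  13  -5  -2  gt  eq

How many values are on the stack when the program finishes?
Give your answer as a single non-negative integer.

After 'push 18': stack = [18] (depth 1)
After 'push 19': stack = [18, 19] (depth 2)
After 'push -6': stack = [18, 19, -6] (depth 3)
After 'push 14': stack = [18, 19, -6, 14] (depth 4)
After 'push 8': stack = [18, 19, -6, 14, 8] (depth 5)
After 'dup': stack = [18, 19, -6, 14, 8, 8] (depth 6)
After 'push 1': stack = [18, 19, -6, 14, 8, 8, 1] (depth 7)
After 'lt': stack = [18, 19, -6, 14, 8, 0] (depth 6)
After 'push 13': stack = [18, 19, -6, 14, 8, 0, 13] (depth 7)
After 'push -5': stack = [18, 19, -6, 14, 8, 0, 13, -5] (depth 8)
After 'push -2': stack = [18, 19, -6, 14, 8, 0, 13, -5, -2] (depth 9)
After 'gt': stack = [18, 19, -6, 14, 8, 0, 13, 0] (depth 8)
After 'eq': stack = [18, 19, -6, 14, 8, 0, 0] (depth 7)

Answer: 7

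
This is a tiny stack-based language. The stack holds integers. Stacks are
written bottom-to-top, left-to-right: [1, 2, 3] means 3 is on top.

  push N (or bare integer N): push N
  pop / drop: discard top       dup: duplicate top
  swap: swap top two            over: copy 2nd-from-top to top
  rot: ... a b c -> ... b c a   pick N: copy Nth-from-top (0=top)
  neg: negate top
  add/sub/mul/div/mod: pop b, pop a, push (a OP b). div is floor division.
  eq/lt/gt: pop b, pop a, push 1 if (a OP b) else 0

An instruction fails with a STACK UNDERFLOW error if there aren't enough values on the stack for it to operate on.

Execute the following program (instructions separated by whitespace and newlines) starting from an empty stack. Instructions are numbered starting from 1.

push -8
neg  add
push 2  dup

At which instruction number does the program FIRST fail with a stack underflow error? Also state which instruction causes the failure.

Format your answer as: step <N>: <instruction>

Step 1 ('push -8'): stack = [-8], depth = 1
Step 2 ('neg'): stack = [8], depth = 1
Step 3 ('add'): needs 2 value(s) but depth is 1 — STACK UNDERFLOW

Answer: step 3: add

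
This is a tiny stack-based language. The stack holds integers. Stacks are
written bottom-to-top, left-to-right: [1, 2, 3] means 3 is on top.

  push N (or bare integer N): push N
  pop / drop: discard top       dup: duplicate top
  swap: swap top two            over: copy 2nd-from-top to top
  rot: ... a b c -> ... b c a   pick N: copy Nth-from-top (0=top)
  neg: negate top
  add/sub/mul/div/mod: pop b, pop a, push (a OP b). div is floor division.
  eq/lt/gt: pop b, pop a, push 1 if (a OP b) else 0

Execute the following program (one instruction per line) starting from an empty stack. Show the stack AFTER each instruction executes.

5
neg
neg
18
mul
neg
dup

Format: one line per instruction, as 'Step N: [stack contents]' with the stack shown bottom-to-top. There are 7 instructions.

Step 1: [5]
Step 2: [-5]
Step 3: [5]
Step 4: [5, 18]
Step 5: [90]
Step 6: [-90]
Step 7: [-90, -90]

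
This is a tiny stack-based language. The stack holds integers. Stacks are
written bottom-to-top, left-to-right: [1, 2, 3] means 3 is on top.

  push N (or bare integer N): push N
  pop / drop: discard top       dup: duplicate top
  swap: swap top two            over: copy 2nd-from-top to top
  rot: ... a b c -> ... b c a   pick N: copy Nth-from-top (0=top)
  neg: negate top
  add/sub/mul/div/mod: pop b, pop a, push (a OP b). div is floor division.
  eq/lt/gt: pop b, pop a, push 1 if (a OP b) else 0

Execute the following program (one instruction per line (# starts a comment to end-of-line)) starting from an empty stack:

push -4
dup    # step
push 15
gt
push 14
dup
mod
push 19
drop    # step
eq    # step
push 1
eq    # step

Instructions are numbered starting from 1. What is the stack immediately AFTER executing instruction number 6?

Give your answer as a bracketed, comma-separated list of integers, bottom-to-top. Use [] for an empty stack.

Answer: [-4, 0, 14, 14]

Derivation:
Step 1 ('push -4'): [-4]
Step 2 ('dup'): [-4, -4]
Step 3 ('push 15'): [-4, -4, 15]
Step 4 ('gt'): [-4, 0]
Step 5 ('push 14'): [-4, 0, 14]
Step 6 ('dup'): [-4, 0, 14, 14]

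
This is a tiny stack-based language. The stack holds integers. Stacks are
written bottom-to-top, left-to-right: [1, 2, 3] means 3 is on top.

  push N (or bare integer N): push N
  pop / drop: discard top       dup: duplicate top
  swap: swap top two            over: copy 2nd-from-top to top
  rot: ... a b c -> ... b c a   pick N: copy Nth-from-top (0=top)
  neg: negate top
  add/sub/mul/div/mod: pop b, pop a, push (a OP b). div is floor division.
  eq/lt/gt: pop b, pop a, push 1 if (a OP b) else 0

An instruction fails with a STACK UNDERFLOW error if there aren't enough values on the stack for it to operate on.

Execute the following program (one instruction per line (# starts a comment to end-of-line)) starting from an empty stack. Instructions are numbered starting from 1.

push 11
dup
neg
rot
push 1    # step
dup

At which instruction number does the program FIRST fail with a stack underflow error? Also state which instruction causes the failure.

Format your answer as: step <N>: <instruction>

Step 1 ('push 11'): stack = [11], depth = 1
Step 2 ('dup'): stack = [11, 11], depth = 2
Step 3 ('neg'): stack = [11, -11], depth = 2
Step 4 ('rot'): needs 3 value(s) but depth is 2 — STACK UNDERFLOW

Answer: step 4: rot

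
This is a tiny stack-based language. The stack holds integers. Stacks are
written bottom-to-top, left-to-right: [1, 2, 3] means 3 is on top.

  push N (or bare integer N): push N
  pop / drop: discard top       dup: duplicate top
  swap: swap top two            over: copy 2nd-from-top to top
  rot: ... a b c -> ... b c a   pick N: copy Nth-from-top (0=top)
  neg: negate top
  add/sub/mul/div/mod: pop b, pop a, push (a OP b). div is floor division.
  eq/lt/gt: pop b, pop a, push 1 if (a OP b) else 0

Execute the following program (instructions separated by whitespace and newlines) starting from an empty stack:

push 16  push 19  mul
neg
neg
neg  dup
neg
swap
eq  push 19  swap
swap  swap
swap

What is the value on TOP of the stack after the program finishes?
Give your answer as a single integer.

After 'push 16': [16]
After 'push 19': [16, 19]
After 'mul': [304]
After 'neg': [-304]
After 'neg': [304]
After 'neg': [-304]
After 'dup': [-304, -304]
After 'neg': [-304, 304]
After 'swap': [304, -304]
After 'eq': [0]
After 'push 19': [0, 19]
After 'swap': [19, 0]
After 'swap': [0, 19]
After 'swap': [19, 0]
After 'swap': [0, 19]

Answer: 19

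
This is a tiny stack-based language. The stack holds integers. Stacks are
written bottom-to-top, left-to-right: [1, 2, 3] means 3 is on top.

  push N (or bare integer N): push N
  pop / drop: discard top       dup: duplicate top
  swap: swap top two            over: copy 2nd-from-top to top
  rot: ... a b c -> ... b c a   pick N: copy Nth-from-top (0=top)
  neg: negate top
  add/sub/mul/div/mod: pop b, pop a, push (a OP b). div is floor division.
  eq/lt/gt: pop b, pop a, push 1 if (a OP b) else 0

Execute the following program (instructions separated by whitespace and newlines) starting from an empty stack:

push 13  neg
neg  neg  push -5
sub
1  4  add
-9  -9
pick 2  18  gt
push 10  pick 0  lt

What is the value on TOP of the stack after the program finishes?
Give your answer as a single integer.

Answer: 0

Derivation:
After 'push 13': [13]
After 'neg': [-13]
After 'neg': [13]
After 'neg': [-13]
After 'push -5': [-13, -5]
After 'sub': [-8]
After 'push 1': [-8, 1]
After 'push 4': [-8, 1, 4]
After 'add': [-8, 5]
After 'push -9': [-8, 5, -9]
After 'push -9': [-8, 5, -9, -9]
After 'pick 2': [-8, 5, -9, -9, 5]
After 'push 18': [-8, 5, -9, -9, 5, 18]
After 'gt': [-8, 5, -9, -9, 0]
After 'push 10': [-8, 5, -9, -9, 0, 10]
After 'pick 0': [-8, 5, -9, -9, 0, 10, 10]
After 'lt': [-8, 5, -9, -9, 0, 0]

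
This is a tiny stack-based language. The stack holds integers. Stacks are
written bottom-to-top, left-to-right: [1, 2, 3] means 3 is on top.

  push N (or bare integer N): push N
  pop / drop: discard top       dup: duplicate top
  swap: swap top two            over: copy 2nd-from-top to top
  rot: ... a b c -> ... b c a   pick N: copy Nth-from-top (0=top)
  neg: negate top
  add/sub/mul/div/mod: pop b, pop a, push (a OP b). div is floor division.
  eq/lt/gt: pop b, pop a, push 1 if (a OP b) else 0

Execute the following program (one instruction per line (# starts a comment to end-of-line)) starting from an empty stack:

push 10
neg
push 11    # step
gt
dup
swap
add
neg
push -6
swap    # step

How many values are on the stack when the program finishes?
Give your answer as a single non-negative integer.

Answer: 2

Derivation:
After 'push 10': stack = [10] (depth 1)
After 'neg': stack = [-10] (depth 1)
After 'push 11': stack = [-10, 11] (depth 2)
After 'gt': stack = [0] (depth 1)
After 'dup': stack = [0, 0] (depth 2)
After 'swap': stack = [0, 0] (depth 2)
After 'add': stack = [0] (depth 1)
After 'neg': stack = [0] (depth 1)
After 'push -6': stack = [0, -6] (depth 2)
After 'swap': stack = [-6, 0] (depth 2)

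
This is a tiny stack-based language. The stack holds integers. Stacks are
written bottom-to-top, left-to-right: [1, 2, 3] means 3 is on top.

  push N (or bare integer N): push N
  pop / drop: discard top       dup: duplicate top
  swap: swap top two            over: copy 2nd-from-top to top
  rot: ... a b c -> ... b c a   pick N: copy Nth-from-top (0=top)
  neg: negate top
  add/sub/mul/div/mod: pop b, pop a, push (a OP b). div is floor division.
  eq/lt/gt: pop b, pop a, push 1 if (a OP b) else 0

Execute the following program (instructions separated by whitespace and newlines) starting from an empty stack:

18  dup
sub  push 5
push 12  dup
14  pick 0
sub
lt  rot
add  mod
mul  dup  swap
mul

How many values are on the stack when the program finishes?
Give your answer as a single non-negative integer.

After 'push 18': stack = [18] (depth 1)
After 'dup': stack = [18, 18] (depth 2)
After 'sub': stack = [0] (depth 1)
After 'push 5': stack = [0, 5] (depth 2)
After 'push 12': stack = [0, 5, 12] (depth 3)
After 'dup': stack = [0, 5, 12, 12] (depth 4)
After 'push 14': stack = [0, 5, 12, 12, 14] (depth 5)
After 'pick 0': stack = [0, 5, 12, 12, 14, 14] (depth 6)
After 'sub': stack = [0, 5, 12, 12, 0] (depth 5)
After 'lt': stack = [0, 5, 12, 0] (depth 4)
After 'rot': stack = [0, 12, 0, 5] (depth 4)
After 'add': stack = [0, 12, 5] (depth 3)
After 'mod': stack = [0, 2] (depth 2)
After 'mul': stack = [0] (depth 1)
After 'dup': stack = [0, 0] (depth 2)
After 'swap': stack = [0, 0] (depth 2)
After 'mul': stack = [0] (depth 1)

Answer: 1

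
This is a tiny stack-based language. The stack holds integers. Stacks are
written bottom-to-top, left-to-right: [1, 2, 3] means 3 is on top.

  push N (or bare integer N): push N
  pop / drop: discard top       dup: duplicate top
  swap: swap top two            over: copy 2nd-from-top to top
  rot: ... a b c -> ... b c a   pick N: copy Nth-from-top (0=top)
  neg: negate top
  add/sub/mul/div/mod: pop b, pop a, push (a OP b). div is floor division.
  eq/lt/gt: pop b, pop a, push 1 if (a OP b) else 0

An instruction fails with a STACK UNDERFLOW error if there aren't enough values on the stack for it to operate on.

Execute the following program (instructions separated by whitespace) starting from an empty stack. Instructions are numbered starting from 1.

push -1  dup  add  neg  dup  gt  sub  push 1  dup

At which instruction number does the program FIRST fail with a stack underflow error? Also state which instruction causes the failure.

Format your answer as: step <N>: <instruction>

Step 1 ('push -1'): stack = [-1], depth = 1
Step 2 ('dup'): stack = [-1, -1], depth = 2
Step 3 ('add'): stack = [-2], depth = 1
Step 4 ('neg'): stack = [2], depth = 1
Step 5 ('dup'): stack = [2, 2], depth = 2
Step 6 ('gt'): stack = [0], depth = 1
Step 7 ('sub'): needs 2 value(s) but depth is 1 — STACK UNDERFLOW

Answer: step 7: sub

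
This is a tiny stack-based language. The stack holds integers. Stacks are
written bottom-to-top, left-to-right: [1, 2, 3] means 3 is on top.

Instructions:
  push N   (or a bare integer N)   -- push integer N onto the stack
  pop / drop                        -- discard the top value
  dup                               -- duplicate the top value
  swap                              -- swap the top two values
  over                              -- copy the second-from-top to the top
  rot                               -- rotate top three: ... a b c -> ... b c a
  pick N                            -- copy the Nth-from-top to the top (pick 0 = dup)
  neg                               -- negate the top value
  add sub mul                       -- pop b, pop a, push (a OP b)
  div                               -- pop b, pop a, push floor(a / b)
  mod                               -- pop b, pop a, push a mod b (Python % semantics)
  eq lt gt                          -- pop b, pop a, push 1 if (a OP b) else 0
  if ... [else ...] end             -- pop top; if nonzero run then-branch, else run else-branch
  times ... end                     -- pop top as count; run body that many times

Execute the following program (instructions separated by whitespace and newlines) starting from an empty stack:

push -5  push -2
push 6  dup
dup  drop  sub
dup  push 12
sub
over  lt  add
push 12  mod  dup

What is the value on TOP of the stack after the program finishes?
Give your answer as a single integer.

After 'push -5': [-5]
After 'push -2': [-5, -2]
After 'push 6': [-5, -2, 6]
After 'dup': [-5, -2, 6, 6]
After 'dup': [-5, -2, 6, 6, 6]
After 'drop': [-5, -2, 6, 6]
After 'sub': [-5, -2, 0]
After 'dup': [-5, -2, 0, 0]
After 'push 12': [-5, -2, 0, 0, 12]
After 'sub': [-5, -2, 0, -12]
After 'over': [-5, -2, 0, -12, 0]
After 'lt': [-5, -2, 0, 1]
After 'add': [-5, -2, 1]
After 'push 12': [-5, -2, 1, 12]
After 'mod': [-5, -2, 1]
After 'dup': [-5, -2, 1, 1]

Answer: 1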